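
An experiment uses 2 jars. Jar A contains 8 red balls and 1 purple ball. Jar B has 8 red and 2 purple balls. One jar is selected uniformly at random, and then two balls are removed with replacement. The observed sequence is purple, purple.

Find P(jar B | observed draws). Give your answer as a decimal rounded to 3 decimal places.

0.764

Under each hypothesis, the probability of the observed sequence is: P(data | jar A) = (1/9)(1/9) = 0.012346; P(data | jar B) = (2/10)(2/10) = 0.04.
Weighting by the prior gives 1/2 · 0.012346 = 0.0061728, 1/2 · 0.04 = 0.02; summing to 0.026173.
So P(jar B | data) = (0.02) / (0.026173) = 0.76415.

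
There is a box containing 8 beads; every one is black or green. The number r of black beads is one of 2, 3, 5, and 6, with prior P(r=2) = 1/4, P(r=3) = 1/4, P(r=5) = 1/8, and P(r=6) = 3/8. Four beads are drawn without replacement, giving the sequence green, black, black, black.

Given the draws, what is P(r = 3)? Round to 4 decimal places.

Compute the likelihood of the observed sequence for each case: P(data | r = 2) = (6/8)(2/7)(1/6)(0/5) = 0; P(data | r = 3) = (5/8)(3/7)(2/6)(1/5) = 1/56; P(data | r = 5) = (3/8)(5/7)(4/6)(3/5) = 3/28; P(data | r = 6) = (2/8)(6/7)(5/6)(4/5) = 1/7.
The prior-weighted likelihoods are 1/4 · 0 = 0, 1/4 · 1/56 = 1/224, 1/8 · 3/28 = 3/224, 3/8 · 1/7 = 3/56; with total 1/14.
By Bayes' rule, P(r = 3 | data) = (1/224) / (1/14) = 1/16.

0.0625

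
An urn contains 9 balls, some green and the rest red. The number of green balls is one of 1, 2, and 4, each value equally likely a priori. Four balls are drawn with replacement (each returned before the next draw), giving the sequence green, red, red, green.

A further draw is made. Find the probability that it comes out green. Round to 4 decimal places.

Compute the likelihood of the observed sequence for each case: P(data | r = 1) = (1/9)(8/9)(8/9)(1/9) = 0.0097546; P(data | r = 2) = (2/9)(7/9)(7/9)(2/9) = 0.029873; P(data | r = 4) = (4/9)(5/9)(5/9)(4/9) = 0.060966.
The prior-weighted likelihoods are 1/3 · 0.0097546 = 0.0032515, 1/3 · 0.029873 = 0.0099578, 1/3 · 0.060966 = 0.020322; these sum to 0.033531.
Normalising, the posterior is P(r = 1 | data) = 0.09697, P(r = 2 | data) = 0.29697, P(r = 4 | data) = 0.60606.
So P(green next | data) = Σ P(green next | H) P(H | data) = (1/9)(0.09697) + (2/9)(0.29697) + (4/9)(0.60606) = 0.34613.

0.3461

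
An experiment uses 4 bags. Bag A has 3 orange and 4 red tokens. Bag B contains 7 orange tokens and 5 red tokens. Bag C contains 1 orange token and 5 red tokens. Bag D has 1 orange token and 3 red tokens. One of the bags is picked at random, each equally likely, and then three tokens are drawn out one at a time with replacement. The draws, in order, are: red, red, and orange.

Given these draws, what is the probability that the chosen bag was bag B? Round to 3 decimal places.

The likelihood of the observed sequence under each hypothesis: P(data | bag A) = (4/7)(4/7)(3/7) = 0.13994; P(data | bag B) = (5/12)(5/12)(7/12) = 0.10127; P(data | bag C) = (5/6)(5/6)(1/6) = 0.11574; P(data | bag D) = (3/4)(3/4)(1/4) = 0.14062.
Weighting by the prior gives 1/4 · 0.13994 = 0.034985, 1/4 · 0.10127 = 0.025318, 1/4 · 0.11574 = 0.028935, 1/4 · 0.14062 = 0.035156; with total 0.1244.
Hence P(bag B | data) = (0.025318) / (0.1244) = 0.20353.

0.204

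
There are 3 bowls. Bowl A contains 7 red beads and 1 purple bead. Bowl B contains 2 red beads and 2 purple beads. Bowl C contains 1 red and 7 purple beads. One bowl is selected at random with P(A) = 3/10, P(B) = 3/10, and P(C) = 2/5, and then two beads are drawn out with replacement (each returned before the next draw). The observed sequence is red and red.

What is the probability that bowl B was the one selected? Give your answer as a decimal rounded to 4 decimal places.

Under each hypothesis, the probability of the observed sequence is: P(data | bowl A) = (7/8)(7/8) = 49/64; P(data | bowl B) = (2/4)(2/4) = 1/4; P(data | bowl C) = (1/8)(1/8) = 1/64.
The prior-weighted likelihoods are 3/10 · 49/64 = 147/640, 3/10 · 1/4 = 3/40, 2/5 · 1/64 = 1/160; with total 199/640.
Hence P(bowl B | data) = (3/40) / (199/640) = 48/199.

0.2412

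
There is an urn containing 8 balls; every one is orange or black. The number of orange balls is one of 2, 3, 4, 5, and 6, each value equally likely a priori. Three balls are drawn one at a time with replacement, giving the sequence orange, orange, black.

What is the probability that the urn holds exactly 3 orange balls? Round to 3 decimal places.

Under each hypothesis, the probability of the observed sequence is: P(data | r = 2) = (2/8)(2/8)(6/8) = 3/64; P(data | r = 3) = (3/8)(3/8)(5/8) = 45/512; P(data | r = 4) = (4/8)(4/8)(4/8) = 1/8; P(data | r = 5) = (5/8)(5/8)(3/8) = 75/512; P(data | r = 6) = (6/8)(6/8)(2/8) = 9/64.
Weighting by the prior gives 1/5 · 3/64 = 3/320, 1/5 · 45/512 = 9/512, 1/5 · 1/8 = 1/40, 1/5 · 75/512 = 15/512, 1/5 · 9/64 = 9/320; these sum to 7/64.
Hence P(r = 3 | data) = (9/512) / (7/64) = 9/56.

0.161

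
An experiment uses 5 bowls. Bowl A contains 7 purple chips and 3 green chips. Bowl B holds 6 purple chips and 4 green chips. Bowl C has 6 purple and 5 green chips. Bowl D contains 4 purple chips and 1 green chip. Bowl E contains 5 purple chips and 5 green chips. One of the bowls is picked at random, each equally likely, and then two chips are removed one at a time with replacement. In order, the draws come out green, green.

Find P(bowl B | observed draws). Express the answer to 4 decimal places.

For each hypothesis, P(data | H) works out to: P(data | bowl A) = (3/10)(3/10) = 0.09; P(data | bowl B) = (4/10)(4/10) = 0.16; P(data | bowl C) = (5/11)(5/11) = 0.20661; P(data | bowl D) = (1/5)(1/5) = 0.04; P(data | bowl E) = (5/10)(5/10) = 0.25.
Weighting by the prior gives 1/5 · 0.09 = 0.018, 1/5 · 0.16 = 0.032, 1/5 · 0.20661 = 0.041322, 1/5 · 0.04 = 0.008, 1/5 · 0.25 = 0.05; these sum to 0.14932.
So P(bowl B | data) = (0.032) / (0.14932) = 0.2143.

0.2143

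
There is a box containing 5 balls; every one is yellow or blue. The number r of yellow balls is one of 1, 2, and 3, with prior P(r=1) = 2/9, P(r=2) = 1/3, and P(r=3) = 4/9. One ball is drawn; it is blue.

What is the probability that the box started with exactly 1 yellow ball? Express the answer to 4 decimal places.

Compute the likelihood of this draw for each case: P(data | r = 1) = (4/5) = 4/5; P(data | r = 2) = (3/5) = 3/5; P(data | r = 3) = (2/5) = 2/5.
Multiplying each by its prior: 2/9 · 4/5 = 8/45, 1/3 · 3/5 = 1/5, 4/9 · 2/5 = 8/45; with total 5/9.
Therefore the posterior P(r = 1 | data) = (8/45) / (5/9) = 8/25.

0.3200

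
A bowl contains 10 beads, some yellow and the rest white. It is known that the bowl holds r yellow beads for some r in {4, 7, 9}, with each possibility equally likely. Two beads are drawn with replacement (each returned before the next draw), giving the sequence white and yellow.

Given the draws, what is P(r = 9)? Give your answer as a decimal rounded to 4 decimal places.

Under each hypothesis, the probability of the observed sequence is: P(data | r = 4) = (6/10)(4/10) = 6/25; P(data | r = 7) = (3/10)(7/10) = 21/100; P(data | r = 9) = (1/10)(9/10) = 9/100.
The prior-weighted likelihoods are 1/3 · 6/25 = 2/25, 1/3 · 21/100 = 7/100, 1/3 · 9/100 = 3/100; these sum to 9/50.
Hence P(r = 9 | data) = (3/100) / (9/50) = 1/6.

0.1667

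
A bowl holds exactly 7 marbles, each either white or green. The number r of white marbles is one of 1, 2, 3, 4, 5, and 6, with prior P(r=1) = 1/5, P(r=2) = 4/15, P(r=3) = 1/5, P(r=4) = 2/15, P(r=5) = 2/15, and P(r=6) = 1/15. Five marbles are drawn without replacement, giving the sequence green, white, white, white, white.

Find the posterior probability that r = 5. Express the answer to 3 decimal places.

0.488

For each hypothesis, P(data | H) works out to: P(data | r = 1) = (6/7)(1/6)(0/5) = 0; P(data | r = 2) = (5/7)(2/6)(1/5)(0/4) = 0; P(data | r = 3) = (4/7)(3/6)(2/5)(1/4)(0/3) = 0; P(data | r = 4) = (3/7)(4/6)(3/5)(2/4)(1/3) = 0.028571; P(data | r = 5) = (2/7)(5/6)(4/5)(3/4)(2/3) = 0.095238; P(data | r = 6) = (1/7)(6/6)(5/5)(4/4)(3/3) = 0.14286.
Multiplying each by its prior: 1/5 · 0 = 0, 4/15 · 0 = 0, 1/5 · 0 = 0, 2/15 · 0.028571 = 0.0038095, 2/15 · 0.095238 = 0.012698, 1/15 · 0.14286 = 0.0095238; summing to 0.026032.
By Bayes' rule, P(r = 5 | data) = (0.012698) / (0.026032) = 0.4878.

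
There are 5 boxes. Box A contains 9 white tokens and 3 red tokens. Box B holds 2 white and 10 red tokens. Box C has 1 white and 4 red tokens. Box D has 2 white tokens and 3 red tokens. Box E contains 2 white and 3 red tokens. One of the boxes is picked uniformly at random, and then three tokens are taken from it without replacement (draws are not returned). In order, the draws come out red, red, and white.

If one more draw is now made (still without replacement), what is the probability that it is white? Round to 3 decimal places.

0.324

Under each hypothesis, the probability of the observed sequence is: P(data | box A) = (3/12)(2/11)(9/10) = 0.040909; P(data | box B) = (10/12)(9/11)(2/10) = 0.13636; P(data | box C) = (4/5)(3/4)(1/3) = 0.2; P(data | box D) = (3/5)(2/4)(2/3) = 0.2; P(data | box E) = (3/5)(2/4)(2/3) = 0.2.
Weighting by the prior gives 1/5 · 0.040909 = 0.0081818, 1/5 · 0.13636 = 0.027273, 1/5 · 0.2 = 0.04, 1/5 · 0.2 = 0.04, 1/5 · 0.2 = 0.04; these sum to 0.15545.
Normalising, the posterior is P(box A | data) = 0.052632, P(box B | data) = 0.17544, P(box C | data) = 0.25731, P(box D | data) = 0.25731, P(box E | data) = 0.25731.
Averaging over the posterior, P(white next | data) = (8/9)(0.052632) + (1/9)(0.17544) + (0)(0.25731) + (1/2)(0.25731) + (1/2)(0.25731) = 0.32359.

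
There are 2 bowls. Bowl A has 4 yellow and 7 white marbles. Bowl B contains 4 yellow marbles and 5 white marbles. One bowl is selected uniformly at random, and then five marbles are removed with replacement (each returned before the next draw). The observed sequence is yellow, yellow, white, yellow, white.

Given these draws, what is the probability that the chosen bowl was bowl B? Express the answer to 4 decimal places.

For each hypothesis, P(data | H) works out to: P(data | bowl A) = (4/11)(4/11)(7/11)(4/11)(7/11) = 0.019472; P(data | bowl B) = (4/9)(4/9)(5/9)(4/9)(5/9) = 0.027096.
Weighting by the prior gives 1/2 · 0.019472 = 0.009736, 1/2 · 0.027096 = 0.013548; summing to 0.023284.
Hence P(bowl B | data) = (0.013548) / (0.023284) = 0.58186.

0.5819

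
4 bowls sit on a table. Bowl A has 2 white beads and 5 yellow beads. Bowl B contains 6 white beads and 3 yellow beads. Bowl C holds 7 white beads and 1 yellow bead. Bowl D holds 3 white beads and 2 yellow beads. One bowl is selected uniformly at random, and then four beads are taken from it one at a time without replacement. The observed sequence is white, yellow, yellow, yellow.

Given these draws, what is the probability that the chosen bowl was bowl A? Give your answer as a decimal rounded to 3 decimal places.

0.923

For each hypothesis, P(data | H) works out to: P(data | bowl A) = (2/7)(5/6)(4/5)(3/4) = 1/7; P(data | bowl B) = (6/9)(3/8)(2/7)(1/6) = 1/84; P(data | bowl C) = (7/8)(1/7)(0/6) = 0; P(data | bowl D) = (3/5)(2/4)(1/3)(0/2) = 0.
Multiplying each by its prior: 1/4 · 1/7 = 1/28, 1/4 · 1/84 = 1/336, 1/4 · 0 = 0, 1/4 · 0 = 0; summing to 13/336.
By Bayes' rule, P(bowl A | data) = (1/28) / (13/336) = 12/13.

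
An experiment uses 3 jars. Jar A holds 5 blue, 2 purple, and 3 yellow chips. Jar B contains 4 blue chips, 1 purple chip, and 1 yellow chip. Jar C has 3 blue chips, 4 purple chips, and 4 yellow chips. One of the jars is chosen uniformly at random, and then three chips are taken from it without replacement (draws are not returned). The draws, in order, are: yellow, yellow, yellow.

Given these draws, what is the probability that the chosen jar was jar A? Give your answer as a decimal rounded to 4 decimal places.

For each hypothesis, P(data | H) works out to: P(data | jar A) = (3/10)(2/9)(1/8) = 0.0083333; P(data | jar B) = (1/6)(0/5) = 0; P(data | jar C) = (4/11)(3/10)(2/9) = 0.024242.
Multiplying each by its prior: 1/3 · 0.0083333 = 0.0027778, 1/3 · 0 = 0, 1/3 · 0.024242 = 0.0080808; with total 0.010859.
By Bayes' rule, P(jar A | data) = (0.0027778) / (0.010859) = 0.25581.

0.2558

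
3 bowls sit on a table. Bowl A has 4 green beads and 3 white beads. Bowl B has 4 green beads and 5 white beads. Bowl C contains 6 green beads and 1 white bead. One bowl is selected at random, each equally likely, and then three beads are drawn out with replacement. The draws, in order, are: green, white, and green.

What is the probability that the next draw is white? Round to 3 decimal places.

0.383

The likelihood of the observed sequence under each hypothesis: P(data | bowl A) = (4/7)(3/7)(4/7) = 0.13994; P(data | bowl B) = (4/9)(5/9)(4/9) = 0.10974; P(data | bowl C) = (6/7)(1/7)(6/7) = 0.10496.
Weighting by the prior gives 1/3 · 0.13994 = 0.046647, 1/3 · 0.10974 = 0.03658, 1/3 · 0.10496 = 0.034985; with total 0.11821.
Normalising, the posterior is P(bowl A | data) = 0.39461, P(bowl B | data) = 0.30944, P(bowl C | data) = 0.29595.
So P(white next | data) = Σ P(white next | H) P(H | data) = (3/7)(0.39461) + (5/9)(0.30944) + (1/7)(0.29595) = 0.38331.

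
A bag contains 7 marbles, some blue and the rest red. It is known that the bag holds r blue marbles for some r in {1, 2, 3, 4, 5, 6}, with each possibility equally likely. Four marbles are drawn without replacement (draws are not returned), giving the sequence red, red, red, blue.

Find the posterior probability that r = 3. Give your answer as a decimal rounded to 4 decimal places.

Under each hypothesis, the probability of the observed sequence is: P(data | r = 1) = (6/7)(5/6)(4/5)(1/4) = 1/7; P(data | r = 2) = (5/7)(4/6)(3/5)(2/4) = 1/7; P(data | r = 3) = (4/7)(3/6)(2/5)(3/4) = 3/35; P(data | r = 4) = (3/7)(2/6)(1/5)(4/4) = 1/35; P(data | r = 5) = (2/7)(1/6)(0/5) = 0; P(data | r = 6) = (1/7)(0/6) = 0.
The prior-weighted likelihoods are 1/6 · 1/7 = 1/42, 1/6 · 1/7 = 1/42, 1/6 · 3/35 = 1/70, 1/6 · 1/35 = 1/210, 1/6 · 0 = 0, 1/6 · 0 = 0; with total 1/15.
So P(r = 3 | data) = (1/70) / (1/15) = 3/14.

0.2143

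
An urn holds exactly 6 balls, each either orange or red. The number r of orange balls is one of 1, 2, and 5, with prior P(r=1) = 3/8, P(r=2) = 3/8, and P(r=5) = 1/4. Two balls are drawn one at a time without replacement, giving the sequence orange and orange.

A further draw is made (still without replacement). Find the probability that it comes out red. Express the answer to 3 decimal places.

0.348

Under each hypothesis, the probability of the observed sequence is: P(data | r = 1) = (1/6)(0/5) = 0; P(data | r = 2) = (2/6)(1/5) = 1/15; P(data | r = 5) = (5/6)(4/5) = 2/3.
Multiplying each by its prior: 3/8 · 0 = 0, 3/8 · 1/15 = 1/40, 1/4 · 2/3 = 1/6; these sum to 23/120.
The posterior is then P(r = 1 | data) = 0, P(r = 2 | data) = 3/23, P(r = 5 | data) = 20/23.
The predictive probability is P(red next | data) = (1)(3/23) + (1/4)(20/23) = 8/23.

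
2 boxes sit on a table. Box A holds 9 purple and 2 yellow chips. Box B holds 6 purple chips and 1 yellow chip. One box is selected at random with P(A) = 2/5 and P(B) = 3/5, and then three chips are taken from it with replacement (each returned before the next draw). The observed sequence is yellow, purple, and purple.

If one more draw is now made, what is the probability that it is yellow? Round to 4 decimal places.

Compute the likelihood of the observed sequence for each case: P(data | box A) = (2/11)(9/11)(9/11) = 0.12171; P(data | box B) = (1/7)(6/7)(6/7) = 0.10496.
The prior-weighted likelihoods are 2/5 · 0.12171 = 0.048685, 3/5 · 0.10496 = 0.062974; with total 0.11166.
The posterior is then P(box A | data) = 0.43602, P(box B | data) = 0.56398.
Averaging over the posterior, P(yellow next | data) = (2/11)(0.43602) + (1/7)(0.56398) = 0.15984.

0.1598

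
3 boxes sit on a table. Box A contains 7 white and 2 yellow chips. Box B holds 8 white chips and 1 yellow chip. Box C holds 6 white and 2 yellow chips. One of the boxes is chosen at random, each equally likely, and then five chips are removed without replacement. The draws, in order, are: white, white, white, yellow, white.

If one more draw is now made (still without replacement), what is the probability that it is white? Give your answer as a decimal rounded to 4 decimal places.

Compute the likelihood of the observed sequence for each case: P(data | box A) = (7/9)(6/8)(5/7)(2/6)(4/5) = 1/9; P(data | box B) = (8/9)(7/8)(6/7)(1/6)(5/5) = 1/9; P(data | box C) = (6/8)(5/7)(4/6)(2/5)(3/4) = 3/28.
Multiplying each by its prior: 1/3 · 1/9 = 1/27, 1/3 · 1/9 = 1/27, 1/3 · 3/28 = 1/28; these sum to 83/756.
Normalising, the posterior is P(box A | data) = 28/83, P(box B | data) = 28/83, P(box C | data) = 27/83.
So P(white next | data) = Σ P(white next | H) P(H | data) = (3/4)(28/83) + (1)(28/83) + (2/3)(27/83) = 67/83.

0.8072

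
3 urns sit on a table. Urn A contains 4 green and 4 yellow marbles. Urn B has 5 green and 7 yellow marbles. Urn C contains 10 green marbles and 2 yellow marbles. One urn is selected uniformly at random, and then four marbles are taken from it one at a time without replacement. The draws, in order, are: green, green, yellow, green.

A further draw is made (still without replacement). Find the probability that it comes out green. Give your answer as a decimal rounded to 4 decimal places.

0.6045

The likelihood of the observed sequence under each hypothesis: P(data | urn A) = (4/8)(3/7)(4/6)(2/5) = 0.057143; P(data | urn B) = (5/12)(4/11)(7/10)(3/9) = 0.035354; P(data | urn C) = (10/12)(9/11)(2/10)(8/9) = 0.12121.
Weighting by the prior gives 1/3 · 0.057143 = 0.019048, 1/3 · 0.035354 = 0.011785, 1/3 · 0.12121 = 0.040404; summing to 0.071236.
The posterior is then P(urn A | data) = 0.26739, P(urn B | data) = 0.16543, P(urn C | data) = 0.56718.
Averaging over the posterior, P(green next | data) = (1/4)(0.26739) + (1/4)(0.16543) + (7/8)(0.56718) = 0.60449.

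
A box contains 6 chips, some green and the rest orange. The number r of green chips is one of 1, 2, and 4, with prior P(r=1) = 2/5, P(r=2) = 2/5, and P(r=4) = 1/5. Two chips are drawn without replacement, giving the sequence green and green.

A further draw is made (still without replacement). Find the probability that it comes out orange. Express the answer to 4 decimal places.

0.6250

The likelihood of the observed sequence under each hypothesis: P(data | r = 1) = (1/6)(0/5) = 0; P(data | r = 2) = (2/6)(1/5) = 1/15; P(data | r = 4) = (4/6)(3/5) = 2/5.
Multiplying each by its prior: 2/5 · 0 = 0, 2/5 · 1/15 = 2/75, 1/5 · 2/5 = 2/25; these sum to 8/75.
Dividing through by the total gives posterior P(r = 1 | data) = 0, P(r = 2 | data) = 1/4, P(r = 4 | data) = 3/4.
Averaging over the posterior, P(orange next | data) = (1)(1/4) + (1/2)(3/4) = 5/8.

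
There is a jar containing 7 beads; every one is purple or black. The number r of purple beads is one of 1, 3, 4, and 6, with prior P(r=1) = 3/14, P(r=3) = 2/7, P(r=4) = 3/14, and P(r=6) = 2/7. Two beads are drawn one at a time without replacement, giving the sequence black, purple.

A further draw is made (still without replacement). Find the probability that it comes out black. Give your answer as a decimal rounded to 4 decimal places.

Compute the likelihood of the observed sequence for each case: P(data | r = 1) = (6/7)(1/6) = 1/7; P(data | r = 3) = (4/7)(3/6) = 2/7; P(data | r = 4) = (3/7)(4/6) = 2/7; P(data | r = 6) = (1/7)(6/6) = 1/7.
Weighting by the prior gives 3/14 · 1/7 = 3/98, 2/7 · 2/7 = 4/49, 3/14 · 2/7 = 3/49, 2/7 · 1/7 = 2/49; with total 3/14.
Normalising, the posterior is P(r = 1 | data) = 1/7, P(r = 3 | data) = 8/21, P(r = 4 | data) = 2/7, P(r = 6 | data) = 4/21.
The predictive probability is P(black next | data) = (1)(1/7) + (3/5)(8/21) + (2/5)(2/7) + (0)(4/21) = 17/35.

0.4857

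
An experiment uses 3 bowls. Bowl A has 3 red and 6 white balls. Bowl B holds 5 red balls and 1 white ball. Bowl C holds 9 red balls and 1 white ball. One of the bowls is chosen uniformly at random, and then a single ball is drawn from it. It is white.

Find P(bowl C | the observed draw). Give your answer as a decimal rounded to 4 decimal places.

Under each hypothesis, the probability of this draw is: P(data | bowl A) = (6/9) = 2/3; P(data | bowl B) = (1/6) = 1/6; P(data | bowl C) = (1/10) = 1/10.
Multiplying each by its prior: 1/3 · 2/3 = 2/9, 1/3 · 1/6 = 1/18, 1/3 · 1/10 = 1/30; with total 14/45.
Hence P(bowl C | data) = (1/30) / (14/45) = 3/28.

0.1071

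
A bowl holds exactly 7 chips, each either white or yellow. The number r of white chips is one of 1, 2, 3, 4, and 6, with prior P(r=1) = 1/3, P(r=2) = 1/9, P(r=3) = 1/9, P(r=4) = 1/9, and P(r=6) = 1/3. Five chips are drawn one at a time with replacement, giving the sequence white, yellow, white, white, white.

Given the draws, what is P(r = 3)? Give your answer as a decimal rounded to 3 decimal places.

0.064

The likelihood of the observed sequence under each hypothesis: P(data | r = 1) = (1/7)(6/7)(1/7)(1/7)(1/7) = 0.00035699; P(data | r = 2) = (2/7)(5/7)(2/7)(2/7)(2/7) = 0.0047599; P(data | r = 3) = (3/7)(4/7)(3/7)(3/7)(3/7) = 0.019278; P(data | r = 4) = (4/7)(3/7)(4/7)(4/7)(4/7) = 0.045695; P(data | r = 6) = (6/7)(1/7)(6/7)(6/7)(6/7) = 0.077111.
Multiplying each by its prior: 1/3 · 0.00035699 = 0.000119, 1/9 · 0.0047599 = 0.00052888, 1/9 · 0.019278 = 0.002142, 1/9 · 0.045695 = 0.0050772, 1/3 · 0.077111 = 0.025704; summing to 0.033571.
Hence P(r = 3 | data) = (0.002142) / (0.033571) = 0.063805.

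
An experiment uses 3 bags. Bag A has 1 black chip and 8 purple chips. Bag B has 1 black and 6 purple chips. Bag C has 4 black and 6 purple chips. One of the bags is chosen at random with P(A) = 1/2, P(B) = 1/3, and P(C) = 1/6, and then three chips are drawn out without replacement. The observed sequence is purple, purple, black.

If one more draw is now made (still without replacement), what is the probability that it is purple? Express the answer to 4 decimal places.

0.9091

The likelihood of the observed sequence under each hypothesis: P(data | bag A) = (8/9)(7/8)(1/7) = 1/9; P(data | bag B) = (6/7)(5/6)(1/5) = 1/7; P(data | bag C) = (6/10)(5/9)(4/8) = 1/6.
Weighting by the prior gives 1/2 · 1/9 = 1/18, 1/3 · 1/7 = 1/21, 1/6 · 1/6 = 1/36; with total 11/84.
Dividing through by the total gives posterior P(bag A | data) = 14/33, P(bag B | data) = 4/11, P(bag C | data) = 7/33.
So P(purple next | data) = Σ P(purple next | H) P(H | data) = (1)(14/33) + (1)(4/11) + (4/7)(7/33) = 10/11.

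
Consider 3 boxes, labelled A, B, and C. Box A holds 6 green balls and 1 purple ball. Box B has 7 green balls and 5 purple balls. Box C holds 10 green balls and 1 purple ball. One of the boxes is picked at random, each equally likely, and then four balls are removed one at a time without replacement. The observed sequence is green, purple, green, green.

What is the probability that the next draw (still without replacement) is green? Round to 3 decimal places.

0.863

The likelihood of the observed sequence under each hypothesis: P(data | box A) = (6/7)(1/6)(5/5)(4/4) = 0.14286; P(data | box B) = (7/12)(5/11)(6/10)(5/9) = 0.088384; P(data | box C) = (10/11)(1/10)(9/9)(8/8) = 0.090909.
Multiplying each by its prior: 1/3 · 0.14286 = 0.047619, 1/3 · 0.088384 = 0.029461, 1/3 · 0.090909 = 0.030303; with total 0.10738.
The posterior is then P(box A | data) = 0.44345, P(box B | data) = 0.27436, P(box C | data) = 0.28219.
The predictive probability is P(green next | data) = (1)(0.44345) + (1/2)(0.27436) + (1)(0.28219) = 0.86282.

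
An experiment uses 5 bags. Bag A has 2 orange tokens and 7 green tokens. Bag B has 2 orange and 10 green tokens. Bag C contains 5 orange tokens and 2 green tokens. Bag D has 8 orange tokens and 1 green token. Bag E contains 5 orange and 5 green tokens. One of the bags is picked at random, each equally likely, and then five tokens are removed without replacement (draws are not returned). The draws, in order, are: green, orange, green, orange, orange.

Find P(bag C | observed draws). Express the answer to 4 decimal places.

0.5455

Under each hypothesis, the probability of the observed sequence is: P(data | bag A) = (7/9)(2/8)(6/7)(1/6)(0/5) = 0; P(data | bag B) = (10/12)(2/11)(9/10)(1/9)(0/8) = 0; P(data | bag C) = (2/7)(5/6)(1/5)(4/4)(3/3) = 1/21; P(data | bag D) = (1/9)(8/8)(0/7) = 0; P(data | bag E) = (5/10)(5/9)(4/8)(4/7)(3/6) = 5/126.
The prior-weighted likelihoods are 1/5 · 0 = 0, 1/5 · 0 = 0, 1/5 · 1/21 = 1/105, 1/5 · 0 = 0, 1/5 · 5/126 = 1/126; with total 11/630.
By Bayes' rule, P(bag C | data) = (1/105) / (11/630) = 6/11.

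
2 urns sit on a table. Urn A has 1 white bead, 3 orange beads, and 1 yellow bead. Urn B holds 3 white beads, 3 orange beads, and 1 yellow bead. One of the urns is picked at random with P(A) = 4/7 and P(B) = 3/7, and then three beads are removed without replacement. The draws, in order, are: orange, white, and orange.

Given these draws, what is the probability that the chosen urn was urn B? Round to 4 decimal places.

0.3913

The likelihood of the observed sequence under each hypothesis: P(data | urn A) = (3/5)(1/4)(2/3) = 1/10; P(data | urn B) = (3/7)(3/6)(2/5) = 3/35.
Multiplying each by its prior: 4/7 · 1/10 = 2/35, 3/7 · 3/35 = 9/245; with total 23/245.
Hence P(urn B | data) = (9/245) / (23/245) = 9/23.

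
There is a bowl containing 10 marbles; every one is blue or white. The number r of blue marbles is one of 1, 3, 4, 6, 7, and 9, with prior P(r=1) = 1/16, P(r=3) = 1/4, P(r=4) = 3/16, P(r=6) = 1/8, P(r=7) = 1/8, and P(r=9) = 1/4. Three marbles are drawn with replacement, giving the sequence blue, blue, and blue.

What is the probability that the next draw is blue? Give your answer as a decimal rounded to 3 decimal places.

0.801

The likelihood of the observed sequence under each hypothesis: P(data | r = 1) = (1/10)(1/10)(1/10) = 0.001; P(data | r = 3) = (3/10)(3/10)(3/10) = 0.027; P(data | r = 4) = (4/10)(4/10)(4/10) = 0.064; P(data | r = 6) = (6/10)(6/10)(6/10) = 0.216; P(data | r = 7) = (7/10)(7/10)(7/10) = 0.343; P(data | r = 9) = (9/10)(9/10)(9/10) = 0.729.
Multiplying each by its prior: 1/16 · 0.001 = 6.25e-05, 1/4 · 0.027 = 0.00675, 3/16 · 0.064 = 0.012, 1/8 · 0.216 = 0.027, 1/8 · 0.343 = 0.042875, 1/4 · 0.729 = 0.18225; with total 0.27094.
Dividing through by the total gives posterior P(r = 1 | data) = 0.00023068, P(r = 3 | data) = 0.024913, P(r = 4 | data) = 0.044291, P(r = 6 | data) = 0.099654, P(r = 7 | data) = 0.15825, P(r = 9 | data) = 0.67266.
So P(blue next | data) = Σ P(blue next | H) P(H | data) = (1/10)(0.00023068) + (3/10)(0.024913) + (2/5)(0.044291) + (3/5)(0.099654) + (7/10)(0.15825) + (9/10)(0.67266) = 0.80118.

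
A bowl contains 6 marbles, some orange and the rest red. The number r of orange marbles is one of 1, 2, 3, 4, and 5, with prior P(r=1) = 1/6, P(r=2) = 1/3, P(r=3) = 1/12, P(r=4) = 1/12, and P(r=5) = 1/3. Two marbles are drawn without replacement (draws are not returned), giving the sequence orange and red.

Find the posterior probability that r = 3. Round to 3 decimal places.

0.114

Under each hypothesis, the probability of the observed sequence is: P(data | r = 1) = (1/6)(5/5) = 1/6; P(data | r = 2) = (2/6)(4/5) = 4/15; P(data | r = 3) = (3/6)(3/5) = 3/10; P(data | r = 4) = (4/6)(2/5) = 4/15; P(data | r = 5) = (5/6)(1/5) = 1/6.
Multiplying each by its prior: 1/6 · 1/6 = 1/36, 1/3 · 4/15 = 4/45, 1/12 · 3/10 = 1/40, 1/12 · 4/15 = 1/45, 1/3 · 1/6 = 1/18; these sum to 79/360.
So P(r = 3 | data) = (1/40) / (79/360) = 9/79.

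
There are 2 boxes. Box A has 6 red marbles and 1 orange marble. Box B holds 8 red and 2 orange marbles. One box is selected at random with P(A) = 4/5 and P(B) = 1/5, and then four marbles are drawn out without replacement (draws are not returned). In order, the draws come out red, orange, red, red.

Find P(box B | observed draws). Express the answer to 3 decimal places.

Compute the likelihood of the observed sequence for each case: P(data | box A) = (6/7)(1/6)(5/5)(4/4) = 1/7; P(data | box B) = (8/10)(2/9)(7/8)(6/7) = 2/15.
Weighting by the prior gives 4/5 · 1/7 = 4/35, 1/5 · 2/15 = 2/75; summing to 74/525.
Hence P(box B | data) = (2/75) / (74/525) = 7/37.

0.189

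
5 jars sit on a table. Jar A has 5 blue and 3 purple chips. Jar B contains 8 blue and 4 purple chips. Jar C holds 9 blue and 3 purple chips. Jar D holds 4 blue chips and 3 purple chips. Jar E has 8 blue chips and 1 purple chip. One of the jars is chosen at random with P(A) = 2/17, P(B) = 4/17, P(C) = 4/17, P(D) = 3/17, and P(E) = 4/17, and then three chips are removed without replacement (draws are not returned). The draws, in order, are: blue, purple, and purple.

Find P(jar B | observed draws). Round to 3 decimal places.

Compute the likelihood of the observed sequence for each case: P(data | jar A) = (5/8)(3/7)(2/6) = 0.089286; P(data | jar B) = (8/12)(4/11)(3/10) = 0.072727; P(data | jar C) = (9/12)(3/11)(2/10) = 0.040909; P(data | jar D) = (4/7)(3/6)(2/5) = 0.11429; P(data | jar E) = (8/9)(1/8)(0/7) = 0.
Multiplying each by its prior: 2/17 · 0.089286 = 0.010504, 4/17 · 0.072727 = 0.017112, 4/17 · 0.040909 = 0.0096257, 3/17 · 0.11429 = 0.020168, 4/17 · 0 = 0; these sum to 0.05741.
Hence P(jar B | data) = (0.017112) / (0.05741) = 0.29807.

0.298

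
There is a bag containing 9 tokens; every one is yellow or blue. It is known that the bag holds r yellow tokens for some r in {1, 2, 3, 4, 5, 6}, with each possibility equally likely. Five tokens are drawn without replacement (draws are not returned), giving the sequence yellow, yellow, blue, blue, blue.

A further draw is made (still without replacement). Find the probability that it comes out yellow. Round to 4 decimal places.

Compute the likelihood of the observed sequence for each case: P(data | r = 1) = (1/9)(0/8) = 0; P(data | r = 2) = (2/9)(1/8)(7/7)(6/6)(5/5) = 1/36; P(data | r = 3) = (3/9)(2/8)(6/7)(5/6)(4/5) = 1/21; P(data | r = 4) = (4/9)(3/8)(5/7)(4/6)(3/5) = 1/21; P(data | r = 5) = (5/9)(4/8)(4/7)(3/6)(2/5) = 2/63; P(data | r = 6) = (6/9)(5/8)(3/7)(2/6)(1/5) = 1/84.
Weighting by the prior gives 1/6 · 0 = 0, 1/6 · 1/36 = 1/216, 1/6 · 1/21 = 1/126, 1/6 · 1/21 = 1/126, 1/6 · 2/63 = 1/189, 1/6 · 1/84 = 1/504; with total 1/36.
Normalising, the posterior is P(r = 1 | data) = 0, P(r = 2 | data) = 1/6, P(r = 3 | data) = 2/7, P(r = 4 | data) = 2/7, P(r = 5 | data) = 4/21, P(r = 6 | data) = 1/14.
Averaging over the posterior, P(yellow next | data) = (0)(1/6) + (1/4)(2/7) + (1/2)(2/7) + (3/4)(4/21) + (1)(1/14) = 3/7.

0.4286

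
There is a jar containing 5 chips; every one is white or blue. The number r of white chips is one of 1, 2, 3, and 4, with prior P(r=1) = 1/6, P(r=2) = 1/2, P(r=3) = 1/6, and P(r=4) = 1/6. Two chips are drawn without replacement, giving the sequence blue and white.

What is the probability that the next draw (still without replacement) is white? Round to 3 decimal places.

The likelihood of the observed sequence under each hypothesis: P(data | r = 1) = (4/5)(1/4) = 1/5; P(data | r = 2) = (3/5)(2/4) = 3/10; P(data | r = 3) = (2/5)(3/4) = 3/10; P(data | r = 4) = (1/5)(4/4) = 1/5.
Multiplying each by its prior: 1/6 · 1/5 = 1/30, 1/2 · 3/10 = 3/20, 1/6 · 3/10 = 1/20, 1/6 · 1/5 = 1/30; these sum to 4/15.
Normalising, the posterior is P(r = 1 | data) = 1/8, P(r = 2 | data) = 9/16, P(r = 3 | data) = 3/16, P(r = 4 | data) = 1/8.
Averaging over the posterior, P(white next | data) = (0)(1/8) + (1/3)(9/16) + (2/3)(3/16) + (1)(1/8) = 7/16.

0.438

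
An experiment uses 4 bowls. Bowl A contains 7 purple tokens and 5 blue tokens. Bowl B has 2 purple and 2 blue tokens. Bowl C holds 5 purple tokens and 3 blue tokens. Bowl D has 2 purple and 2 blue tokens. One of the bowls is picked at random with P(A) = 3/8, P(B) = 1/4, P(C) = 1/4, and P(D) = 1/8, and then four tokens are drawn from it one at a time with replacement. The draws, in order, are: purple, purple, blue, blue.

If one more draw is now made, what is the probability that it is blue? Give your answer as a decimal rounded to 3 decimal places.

0.440

Under each hypothesis, the probability of the observed sequence is: P(data | bowl A) = (7/12)(7/12)(5/12)(5/12) = 0.059076; P(data | bowl B) = (2/4)(2/4)(2/4)(2/4) = 0.0625; P(data | bowl C) = (5/8)(5/8)(3/8)(3/8) = 0.054932; P(data | bowl D) = (2/4)(2/4)(2/4)(2/4) = 0.0625.
The prior-weighted likelihoods are 3/8 · 0.059076 = 0.022154, 1/4 · 0.0625 = 0.015625, 1/4 · 0.054932 = 0.013733, 1/8 · 0.0625 = 0.0078125; these sum to 0.059324.
Dividing through by the total gives posterior P(bowl A | data) = 0.37343, P(bowl B | data) = 0.26338, P(bowl C | data) = 0.23149, P(bowl D | data) = 0.13169.
The predictive probability is P(blue next | data) = (5/12)(0.37343) + (1/2)(0.26338) + (3/8)(0.23149) + (1/2)(0.13169) = 0.43994.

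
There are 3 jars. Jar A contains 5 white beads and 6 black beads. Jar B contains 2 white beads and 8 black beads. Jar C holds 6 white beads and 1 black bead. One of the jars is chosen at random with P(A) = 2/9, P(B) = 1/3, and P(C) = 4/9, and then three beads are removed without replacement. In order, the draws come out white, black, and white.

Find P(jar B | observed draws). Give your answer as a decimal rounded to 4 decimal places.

0.0757

For each hypothesis, P(data | H) works out to: P(data | jar A) = (5/11)(6/10)(4/9) = 0.12121; P(data | jar B) = (2/10)(8/9)(1/8) = 0.022222; P(data | jar C) = (6/7)(1/6)(5/5) = 0.14286.
The prior-weighted likelihoods are 2/9 · 0.12121 = 0.026936, 1/3 · 0.022222 = 0.0074074, 4/9 · 0.14286 = 0.063492; these sum to 0.097835.
Therefore the posterior P(jar B | data) = (0.0074074) / (0.097835) = 0.075713.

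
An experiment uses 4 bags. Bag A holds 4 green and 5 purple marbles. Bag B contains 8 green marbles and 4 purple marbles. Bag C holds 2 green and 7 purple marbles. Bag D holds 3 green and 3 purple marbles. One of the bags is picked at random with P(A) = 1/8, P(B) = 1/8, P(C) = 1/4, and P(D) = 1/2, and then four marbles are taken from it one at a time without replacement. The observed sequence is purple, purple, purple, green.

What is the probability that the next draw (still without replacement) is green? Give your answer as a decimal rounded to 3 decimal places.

Under each hypothesis, the probability of the observed sequence is: P(data | bag A) = (5/9)(4/8)(3/7)(4/6) = 0.079365; P(data | bag B) = (4/12)(3/11)(2/10)(8/9) = 0.016162; P(data | bag C) = (7/9)(6/8)(5/7)(2/6) = 0.13889; P(data | bag D) = (3/6)(2/5)(1/4)(3/3) = 0.05.
Weighting by the prior gives 1/8 · 0.079365 = 0.0099206, 1/8 · 0.016162 = 0.0020202, 1/4 · 0.13889 = 0.034722, 1/2 · 0.05 = 0.025; with total 0.071663.
Dividing through by the total gives posterior P(bag A | data) = 0.13843, P(bag B | data) = 0.02819, P(bag C | data) = 0.48452, P(bag D | data) = 0.34885.
Averaging over the posterior, P(green next | data) = (3/5)(0.13843) + (7/8)(0.02819) + (1/5)(0.48452) + (1)(0.34885) = 0.55349.

0.553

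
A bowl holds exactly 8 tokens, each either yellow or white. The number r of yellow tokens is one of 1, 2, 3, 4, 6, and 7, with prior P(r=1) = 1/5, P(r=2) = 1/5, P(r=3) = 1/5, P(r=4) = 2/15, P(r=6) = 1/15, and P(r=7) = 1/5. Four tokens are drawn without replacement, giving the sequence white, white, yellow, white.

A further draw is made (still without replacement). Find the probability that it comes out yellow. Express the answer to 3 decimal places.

Compute the likelihood of the observed sequence for each case: P(data | r = 1) = (7/8)(6/7)(1/6)(5/5) = 0.125; P(data | r = 2) = (6/8)(5/7)(2/6)(4/5) = 0.14286; P(data | r = 3) = (5/8)(4/7)(3/6)(3/5) = 0.10714; P(data | r = 4) = (4/8)(3/7)(4/6)(2/5) = 0.057143; P(data | r = 6) = (2/8)(1/7)(6/6)(0/5) = 0; P(data | r = 7) = (1/8)(0/7) = 0.
Multiplying each by its prior: 1/5 · 0.125 = 0.025, 1/5 · 0.14286 = 0.028571, 1/5 · 0.10714 = 0.021429, 2/15 · 0.057143 = 0.007619, 1/15 · 0 = 0, 1/5 · 0 = 0; these sum to 0.082619.
Normalising, the posterior is P(r = 1 | data) = 0.30259, P(r = 2 | data) = 0.34582, P(r = 3 | data) = 0.25937, P(r = 4 | data) = 0.092219, P(r = 6 | data) = 0, P(r = 7 | data) = 0.
So P(yellow next | data) = Σ P(yellow next | H) P(H | data) = (0)(0.30259) + (1/4)(0.34582) + (1/2)(0.25937) + (3/4)(0.092219) = 0.2853.

0.285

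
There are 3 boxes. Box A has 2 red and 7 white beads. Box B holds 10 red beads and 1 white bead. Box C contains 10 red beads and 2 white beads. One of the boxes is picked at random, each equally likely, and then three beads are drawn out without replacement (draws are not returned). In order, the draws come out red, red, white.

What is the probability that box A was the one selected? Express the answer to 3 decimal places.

Compute the likelihood of the observed sequence for each case: P(data | box A) = (2/9)(1/8)(7/7) = 0.027778; P(data | box B) = (10/11)(9/10)(1/9) = 0.090909; P(data | box C) = (10/12)(9/11)(2/10) = 0.13636.
The prior-weighted likelihoods are 1/3 · 0.027778 = 0.0092593, 1/3 · 0.090909 = 0.030303, 1/3 · 0.13636 = 0.045455; summing to 0.085017.
By Bayes' rule, P(box A | data) = (0.0092593) / (0.085017) = 0.10891.

0.109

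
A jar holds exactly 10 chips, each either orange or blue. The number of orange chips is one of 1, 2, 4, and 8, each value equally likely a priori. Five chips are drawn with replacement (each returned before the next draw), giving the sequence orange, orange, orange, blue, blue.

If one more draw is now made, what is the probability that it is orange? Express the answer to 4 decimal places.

0.5400

For each hypothesis, P(data | H) works out to: P(data | r = 1) = (1/10)(1/10)(1/10)(9/10)(9/10) = 0.00081; P(data | r = 2) = (2/10)(2/10)(2/10)(8/10)(8/10) = 0.00512; P(data | r = 4) = (4/10)(4/10)(4/10)(6/10)(6/10) = 0.02304; P(data | r = 8) = (8/10)(8/10)(8/10)(2/10)(2/10) = 0.02048.
The prior-weighted likelihoods are 1/4 · 0.00081 = 0.0002025, 1/4 · 0.00512 = 0.00128, 1/4 · 0.02304 = 0.00576, 1/4 · 0.02048 = 0.00512; these sum to 0.012363.
The posterior is then P(r = 1 | data) = 0.01638, P(r = 2 | data) = 0.10354, P(r = 4 | data) = 0.46593, P(r = 8 | data) = 0.41416.
The predictive probability is P(orange next | data) = (1/10)(0.01638) + (1/5)(0.10354) + (2/5)(0.46593) + (4/5)(0.41416) = 0.54004.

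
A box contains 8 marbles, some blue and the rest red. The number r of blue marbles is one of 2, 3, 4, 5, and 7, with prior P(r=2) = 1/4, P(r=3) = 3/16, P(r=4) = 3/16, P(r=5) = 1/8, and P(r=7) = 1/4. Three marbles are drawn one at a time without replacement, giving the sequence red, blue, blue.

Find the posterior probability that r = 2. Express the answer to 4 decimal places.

0.0842

Compute the likelihood of the observed sequence for each case: P(data | r = 2) = (6/8)(2/7)(1/6) = 1/28; P(data | r = 3) = (5/8)(3/7)(2/6) = 5/56; P(data | r = 4) = (4/8)(4/7)(3/6) = 1/7; P(data | r = 5) = (3/8)(5/7)(4/6) = 5/28; P(data | r = 7) = (1/8)(7/7)(6/6) = 1/8.
The prior-weighted likelihoods are 1/4 · 1/28 = 1/112, 3/16 · 5/56 = 15/896, 3/16 · 1/7 = 3/112, 1/8 · 5/28 = 5/224, 1/4 · 1/8 = 1/32; these sum to 95/896.
So P(r = 2 | data) = (1/112) / (95/896) = 8/95.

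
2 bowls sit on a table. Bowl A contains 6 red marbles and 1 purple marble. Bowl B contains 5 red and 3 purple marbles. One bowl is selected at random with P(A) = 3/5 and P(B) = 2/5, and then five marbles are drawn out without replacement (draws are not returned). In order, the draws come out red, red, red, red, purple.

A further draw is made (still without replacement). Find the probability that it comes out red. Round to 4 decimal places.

0.8667

Compute the likelihood of the observed sequence for each case: P(data | bowl A) = (6/7)(5/6)(4/5)(3/4)(1/3) = 1/7; P(data | bowl B) = (5/8)(4/7)(3/6)(2/5)(3/4) = 3/56.
Multiplying each by its prior: 3/5 · 1/7 = 3/35, 2/5 · 3/56 = 3/140; these sum to 3/28.
The posterior is then P(bowl A | data) = 4/5, P(bowl B | data) = 1/5.
So P(red next | data) = Σ P(red next | H) P(H | data) = (1)(4/5) + (1/3)(1/5) = 13/15.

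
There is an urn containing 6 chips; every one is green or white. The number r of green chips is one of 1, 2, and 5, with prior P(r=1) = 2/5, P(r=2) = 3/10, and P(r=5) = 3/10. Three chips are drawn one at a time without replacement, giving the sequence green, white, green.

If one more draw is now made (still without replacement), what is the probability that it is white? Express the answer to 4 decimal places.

0.2857

Compute the likelihood of the observed sequence for each case: P(data | r = 1) = (1/6)(5/5)(0/4) = 0; P(data | r = 2) = (2/6)(4/5)(1/4) = 1/15; P(data | r = 5) = (5/6)(1/5)(4/4) = 1/6.
The prior-weighted likelihoods are 2/5 · 0 = 0, 3/10 · 1/15 = 1/50, 3/10 · 1/6 = 1/20; summing to 7/100.
Dividing through by the total gives posterior P(r = 1 | data) = 0, P(r = 2 | data) = 2/7, P(r = 5 | data) = 5/7.
Averaging over the posterior, P(white next | data) = (1)(2/7) + (0)(5/7) = 2/7.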